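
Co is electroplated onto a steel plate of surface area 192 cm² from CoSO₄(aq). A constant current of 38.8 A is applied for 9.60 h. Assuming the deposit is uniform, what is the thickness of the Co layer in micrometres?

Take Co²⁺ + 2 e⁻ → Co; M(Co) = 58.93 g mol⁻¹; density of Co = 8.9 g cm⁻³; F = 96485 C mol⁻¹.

Q = I·t = 38.80 × 34560 = 1341000 C; n(e⁻) = 13.90 mol.
n(Co) = n(e⁻)/2 = 6.949 mol, so m = 6.949 × 58.93 = 409.5 g.
Volume = m/ρ = 409.5 / 8.9 = 46.01 cm³.
Thickness = V/A = 46.01 / 192 = 0.240 cm = 2400 μm.

2400 μm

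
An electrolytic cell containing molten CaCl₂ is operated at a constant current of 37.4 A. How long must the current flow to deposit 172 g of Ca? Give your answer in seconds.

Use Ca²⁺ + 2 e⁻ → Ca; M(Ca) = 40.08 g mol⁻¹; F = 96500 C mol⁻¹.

n(Ca) = m/M = 172 / 40.08 = 4.291 mol.
Each Ca atom requires 2 electrons, so n(e⁻) = 2 × 4.291 = 8.583 mol.
Q = n(e⁻)·F = 8.583 × 96500 = 828200 C.
t = Q/I = 828200 / 37.40 A = 22150 s.

22100 s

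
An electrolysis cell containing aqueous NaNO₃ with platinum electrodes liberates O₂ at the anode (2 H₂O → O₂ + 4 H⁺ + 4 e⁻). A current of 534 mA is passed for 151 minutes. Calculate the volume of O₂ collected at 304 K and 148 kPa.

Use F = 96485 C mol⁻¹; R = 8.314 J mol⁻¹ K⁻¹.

Q = I·t = 0.5340 A × 9060.0 s = 4838 C.
n(e⁻) = Q/F = 4838 / 96485 = 0.05014 mol.
4 electrons are transferred per O₂ molecule, so n(O₂) = 0.05014 / 4 = 0.01254 mol.
V = nRT/P = (0.01254 × 8.314 × 304) / (148 × 10³ Pa) = 2.14 × 10⁻⁴ m³ = 0.214 L.

0.214 L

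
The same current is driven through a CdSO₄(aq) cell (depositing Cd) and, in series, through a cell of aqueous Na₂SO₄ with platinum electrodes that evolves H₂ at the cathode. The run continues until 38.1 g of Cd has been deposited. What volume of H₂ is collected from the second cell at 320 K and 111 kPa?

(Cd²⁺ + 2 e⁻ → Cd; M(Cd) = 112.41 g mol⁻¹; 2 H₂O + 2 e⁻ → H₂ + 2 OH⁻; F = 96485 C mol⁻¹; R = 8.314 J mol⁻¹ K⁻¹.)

n(Cd) = 38.1 / 112.41 = 0.3389 mol, so n(e⁻) = 2 × 0.3389 = 0.6779 mol.
The cells are in series, so the same 0.6779 mol of electrons passes through the second cell.
2 H₂O + 2 e⁻ → H₂ + 2 OH⁻ — 2 mol e⁻ per mol H₂, so n(H₂) = 0.6779/2 = 0.3389 mol.
V = nRT/P = (0.3389 × 8.314 × 320) / (111 × 10³) = 0.00812 m³ = 8.12 L.

8.12 L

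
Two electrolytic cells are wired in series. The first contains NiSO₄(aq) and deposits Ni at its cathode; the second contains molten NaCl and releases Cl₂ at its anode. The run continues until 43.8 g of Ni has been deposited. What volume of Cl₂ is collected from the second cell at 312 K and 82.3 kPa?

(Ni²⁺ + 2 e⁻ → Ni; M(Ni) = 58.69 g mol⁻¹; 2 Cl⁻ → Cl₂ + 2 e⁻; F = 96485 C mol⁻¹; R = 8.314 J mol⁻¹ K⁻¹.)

23.5 L

n(Ni) = 43.8 / 58.69 = 0.7463 mol, so n(e⁻) = 2 × 0.7463 = 1.493 mol.
The cells are in series, so the same 1.493 mol of electrons passes through the second cell.
2 Cl⁻ → Cl₂ + 2 e⁻ — 2 mol e⁻ per mol Cl₂, so n(Cl₂) = 1.493/2 = 0.7463 mol.
V = nRT/P = (0.7463 × 8.314 × 312) / (82.3 × 10³) = 0.0235 m³ = 23.5 L.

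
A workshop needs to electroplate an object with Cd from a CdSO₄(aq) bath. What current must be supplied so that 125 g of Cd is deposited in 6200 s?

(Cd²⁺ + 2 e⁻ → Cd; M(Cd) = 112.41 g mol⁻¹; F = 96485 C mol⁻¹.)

34.6 A

n(Cd) = 125 / 112.41 = 1.112 mol.
n(e⁻) = 2 × 1.112 = 2.224 mol.
Q = n(e⁻)·F = 2.224 × 96485 = 214600 C.
I = Q/t = 214600 / 6200.0 s = 34.6 A.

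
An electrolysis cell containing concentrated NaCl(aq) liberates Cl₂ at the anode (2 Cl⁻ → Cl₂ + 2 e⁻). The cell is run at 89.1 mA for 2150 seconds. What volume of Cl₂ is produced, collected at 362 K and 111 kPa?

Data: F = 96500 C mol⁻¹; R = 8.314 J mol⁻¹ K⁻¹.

Q = I·t = 0.08910 A × 2150.0 s = 191.6 C.
n(e⁻) = Q/F = 191.6 / 96500 = 0.001985 mol.
2 electrons are transferred per Cl₂ molecule, so n(Cl₂) = 0.001985 / 2 = 0.0009926 mol.
V = nRT/P = (0.0009926 × 8.314 × 362) / (111 × 10³ Pa) = 2.69 × 10⁻⁵ m³ = 0.0269 L.

0.0269 L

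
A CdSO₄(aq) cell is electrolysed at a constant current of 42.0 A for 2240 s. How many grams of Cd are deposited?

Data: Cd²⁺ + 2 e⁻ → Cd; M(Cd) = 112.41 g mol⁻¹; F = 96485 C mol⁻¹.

Q = I·t = 42.00 A × 2240.0 s = 94080 C.
n(e⁻) = Q/F = 94080 / 96485 = 0.9751 mol.
Cd²⁺ + 2 e⁻ → Cd, so n(Cd) = n(e⁻)/2 = 0.4875 mol.
m = n·M = 0.4875 × 112.41 = 54.8 g.

54.8 g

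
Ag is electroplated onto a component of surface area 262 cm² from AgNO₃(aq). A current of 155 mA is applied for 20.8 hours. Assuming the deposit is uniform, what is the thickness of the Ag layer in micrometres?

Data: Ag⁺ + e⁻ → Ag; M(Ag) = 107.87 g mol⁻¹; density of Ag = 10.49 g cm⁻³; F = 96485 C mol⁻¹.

Q = I·t = 0.1550 × 74880 = 11610 C; n(e⁻) = 0.1203 mol.
n(Ag) = n(e⁻)/1 = 0.1203 mol, so m = 0.1203 × 107.87 = 12.98 g.
Volume = m/ρ = 12.98 / 10.49 = 1.237 cm³.
Thickness = V/A = 1.237 / 262 = 0.00472 cm = 47.2 μm.

47.2 μm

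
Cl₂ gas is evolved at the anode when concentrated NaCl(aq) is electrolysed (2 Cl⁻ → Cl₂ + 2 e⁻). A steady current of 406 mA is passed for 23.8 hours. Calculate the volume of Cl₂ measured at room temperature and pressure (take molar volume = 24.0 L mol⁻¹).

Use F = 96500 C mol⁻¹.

4.33 L

Q = I·t = 0.4060 A × 85680 s = 34790 C.
n(e⁻) = Q/F = 34790 / 96500 = 0.3605 mol.
2 electrons are transferred per Cl₂ molecule, so n(Cl₂) = 0.3605 / 2 = 0.1802 mol.
V = n × V_m = 0.1802 × 24.0 = 4.33 L.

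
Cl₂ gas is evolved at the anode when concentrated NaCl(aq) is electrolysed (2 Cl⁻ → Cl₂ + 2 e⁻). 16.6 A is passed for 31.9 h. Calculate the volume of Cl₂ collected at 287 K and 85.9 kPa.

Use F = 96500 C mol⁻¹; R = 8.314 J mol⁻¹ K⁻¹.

274 L

Q = I·t = 16.60 A × 114840 s = 1906000 C.
n(e⁻) = Q/F = 1906000 / 96500 = 19.75 mol.
2 electrons are transferred per Cl₂ molecule, so n(Cl₂) = 19.75 / 2 = 9.877 mol.
V = nRT/P = (9.877 × 8.314 × 287) / (85.9 × 10³ Pa) = 0.274 m³ = 274 L.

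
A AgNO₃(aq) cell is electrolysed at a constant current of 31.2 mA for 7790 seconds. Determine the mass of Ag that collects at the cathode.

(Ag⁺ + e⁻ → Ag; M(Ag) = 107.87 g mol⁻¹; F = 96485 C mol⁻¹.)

Q = I·t = 0.03120 A × 7790.0 s = 243.0 C.
n(e⁻) = Q/F = 243.0 / 96485 = 0.002519 mol.
Ag⁺ + e⁻ → Ag, so n(Ag) = n(e⁻)/1 = 0.002519 mol.
m = n·M = 0.002519 × 107.87 = 0.272 g.

0.272 g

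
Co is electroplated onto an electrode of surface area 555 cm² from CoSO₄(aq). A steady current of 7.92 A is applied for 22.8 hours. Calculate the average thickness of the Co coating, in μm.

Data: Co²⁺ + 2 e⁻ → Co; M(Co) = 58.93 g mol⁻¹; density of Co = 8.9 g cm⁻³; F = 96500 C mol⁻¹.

Q = I·t = 7.920 × 82080 = 650100 C; n(e⁻) = 6.737 mol.
n(Co) = n(e⁻)/2 = 3.368 mol, so m = 3.368 × 58.93 = 198.5 g.
Volume = m/ρ = 198.5 / 8.9 = 22.30 cm³.
Thickness = V/A = 22.30 / 555 = 0.0402 cm = 402 μm.

402 μm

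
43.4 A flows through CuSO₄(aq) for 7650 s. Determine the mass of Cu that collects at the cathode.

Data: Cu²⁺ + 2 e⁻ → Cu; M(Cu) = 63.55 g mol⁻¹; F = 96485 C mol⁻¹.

109 g

Q = I·t = 43.40 A × 7650.0 s = 332000 C.
n(e⁻) = Q/F = 332000 / 96485 = 3.441 mol.
Cu²⁺ + 2 e⁻ → Cu, so n(Cu) = n(e⁻)/2 = 1.721 mol.
m = n·M = 1.721 × 63.55 = 109 g.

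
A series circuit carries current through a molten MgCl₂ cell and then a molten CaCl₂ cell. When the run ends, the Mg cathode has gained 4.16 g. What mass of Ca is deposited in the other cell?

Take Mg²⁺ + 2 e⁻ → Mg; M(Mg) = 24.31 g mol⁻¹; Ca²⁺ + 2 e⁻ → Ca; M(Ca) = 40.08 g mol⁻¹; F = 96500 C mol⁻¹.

n(Mg) = 4.16 / 24.31 = 0.1711 mol.
Since Mg²⁺ + 2 e⁻ → Mg, n(e⁻) passed = 2 × 0.1711 = 0.3422 mol.
Cells in series carry the same charge, so the same 0.3422 mol of electrons passes through cell 2.
Ca²⁺ + 2 e⁻ → Ca, so n(Ca) = 0.3422 / 2 = 0.1711 mol.
m(Ca) = 0.1711 × 40.08 = 6.86 g.

6.86 g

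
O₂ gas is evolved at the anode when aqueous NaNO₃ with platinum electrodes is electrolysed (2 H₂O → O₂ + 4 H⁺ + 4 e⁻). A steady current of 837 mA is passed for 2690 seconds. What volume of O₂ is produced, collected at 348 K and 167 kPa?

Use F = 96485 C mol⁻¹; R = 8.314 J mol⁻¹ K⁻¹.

0.101 L

Q = I·t = 0.8370 A × 2690.0 s = 2252 C.
n(e⁻) = Q/F = 2252 / 96485 = 0.02334 mol.
4 electrons are transferred per O₂ molecule, so n(O₂) = 0.02334 / 4 = 0.005834 mol.
V = nRT/P = (0.005834 × 8.314 × 348) / (167 × 10³ Pa) = 1.01 × 10⁻⁴ m³ = 0.101 L.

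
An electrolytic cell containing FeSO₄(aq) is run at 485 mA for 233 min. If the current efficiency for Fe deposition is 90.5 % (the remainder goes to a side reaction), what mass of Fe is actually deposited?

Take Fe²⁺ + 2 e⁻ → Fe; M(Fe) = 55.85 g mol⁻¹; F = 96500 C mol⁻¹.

1.78 g

Q = I·t = 0.4850 × 13980 = 6780 C.
n(e⁻) = 6780/96500 = 0.07026 mol; theoretically n(Fe) = 0.07026/2 = 0.03513 mol, m_theo = 1.962 g.
At 90.5 % efficiency, m_actual = 0.905 × 1.962 = 1.78 g.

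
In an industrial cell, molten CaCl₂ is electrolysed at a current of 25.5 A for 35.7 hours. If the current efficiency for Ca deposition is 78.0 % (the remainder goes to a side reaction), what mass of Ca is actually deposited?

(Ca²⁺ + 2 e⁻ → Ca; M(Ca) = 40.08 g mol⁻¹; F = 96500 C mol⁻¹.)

531 g

Q = I·t = 25.50 × 128520 = 3277000 C.
n(e⁻) = 3277000/96500 = 33.96 mol; theoretically n(Ca) = 33.96/2 = 16.98 mol, m_theo = 680.6 g.
At 78.0 % efficiency, m_actual = 0.780 × 680.6 = 531 g.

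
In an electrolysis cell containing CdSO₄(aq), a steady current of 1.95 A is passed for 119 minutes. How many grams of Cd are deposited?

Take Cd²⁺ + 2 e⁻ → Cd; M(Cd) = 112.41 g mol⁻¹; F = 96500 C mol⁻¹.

Q = I·t = 1.950 A × 7140.0 s = 13920 C.
n(e⁻) = Q/F = 13920 / 96500 = 0.1443 mol.
Cd²⁺ + 2 e⁻ → Cd, so n(Cd) = n(e⁻)/2 = 0.07214 mol.
m = n·M = 0.07214 × 112.41 = 8.11 g.

8.11 g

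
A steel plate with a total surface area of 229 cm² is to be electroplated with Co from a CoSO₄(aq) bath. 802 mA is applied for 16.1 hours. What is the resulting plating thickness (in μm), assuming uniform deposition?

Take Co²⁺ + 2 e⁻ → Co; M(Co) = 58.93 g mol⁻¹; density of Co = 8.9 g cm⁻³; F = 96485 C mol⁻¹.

69.7 μm

Q = I·t = 0.8020 × 57960 = 46480 C; n(e⁻) = 0.4818 mol.
n(Co) = n(e⁻)/2 = 0.2409 mol, so m = 0.2409 × 58.93 = 14.20 g.
Volume = m/ρ = 14.20 / 8.9 = 1.595 cm³.
Thickness = V/A = 1.595 / 229 = 0.00697 cm = 69.7 μm.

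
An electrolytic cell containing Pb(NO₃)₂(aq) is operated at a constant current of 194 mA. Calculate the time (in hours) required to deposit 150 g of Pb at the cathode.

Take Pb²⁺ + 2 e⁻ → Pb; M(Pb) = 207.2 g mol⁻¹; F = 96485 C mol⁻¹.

n(Pb) = m/M = 150 / 207.2 = 0.7239 mol.
Each Pb atom requires 2 electrons, so n(e⁻) = 2 × 0.7239 = 1.448 mol.
Q = n(e⁻)·F = 1.448 × 96485 = 139700 C.
t = Q/I = 139700 / 0.1940 A = 720100 s = 200 h.

200 h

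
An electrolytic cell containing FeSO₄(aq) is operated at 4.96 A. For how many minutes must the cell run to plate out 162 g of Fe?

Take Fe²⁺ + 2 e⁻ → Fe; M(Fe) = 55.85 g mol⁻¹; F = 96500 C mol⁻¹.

1880 min

n(Fe) = m/M = 162 / 55.85 = 2.901 mol.
Each Fe atom requires 2 electrons, so n(e⁻) = 2 × 2.901 = 5.801 mol.
Q = n(e⁻)·F = 5.801 × 96500 = 559800 C.
t = Q/I = 559800 / 4.960 A = 112900 s = 1880 min.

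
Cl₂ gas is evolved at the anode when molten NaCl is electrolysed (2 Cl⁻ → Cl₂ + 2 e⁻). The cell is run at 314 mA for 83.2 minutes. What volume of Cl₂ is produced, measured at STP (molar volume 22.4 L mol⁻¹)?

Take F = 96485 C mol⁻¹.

0.182 L

Q = I·t = 0.3140 A × 4992.0 s = 1567 C.
n(e⁻) = Q/F = 1567 / 96485 = 0.01625 mol.
2 electrons are transferred per Cl₂ molecule, so n(Cl₂) = 0.01625 / 2 = 0.008123 mol.
V = n × V_m = 0.008123 × 22.4 = 0.182 L.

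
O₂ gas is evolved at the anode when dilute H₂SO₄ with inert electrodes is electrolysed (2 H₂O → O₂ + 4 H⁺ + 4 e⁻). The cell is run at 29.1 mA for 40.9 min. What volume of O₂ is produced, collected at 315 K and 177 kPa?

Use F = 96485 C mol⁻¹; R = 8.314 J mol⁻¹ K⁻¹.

Q = I·t = 0.02910 A × 2454.0 s = 71.41 C.
n(e⁻) = Q/F = 71.41 / 96485 = 0.0007401 mol.
4 electrons are transferred per O₂ molecule, so n(O₂) = 0.0007401 / 4 = 0.0001850 mol.
V = nRT/P = (0.0001850 × 8.314 × 315) / (177 × 10³ Pa) = 2.74 × 10⁻⁶ m³ = 0.00274 L.

0.00274 L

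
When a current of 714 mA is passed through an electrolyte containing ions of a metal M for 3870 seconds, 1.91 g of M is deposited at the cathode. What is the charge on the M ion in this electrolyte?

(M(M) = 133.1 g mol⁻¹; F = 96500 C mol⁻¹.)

+2

Q = I·t = 0.7140 A × 3870.0 s = 2763 C, so n(e⁻) = 2763/96500 = 0.02863 mol.
n(M) deposited = 1.91 / 133.1 = 0.01435 mol.
Electrons per atom = n(e⁻)/n(M) = 0.02863 / 0.01435 = 2.00 ≈ 2, so the ion is M²⁺.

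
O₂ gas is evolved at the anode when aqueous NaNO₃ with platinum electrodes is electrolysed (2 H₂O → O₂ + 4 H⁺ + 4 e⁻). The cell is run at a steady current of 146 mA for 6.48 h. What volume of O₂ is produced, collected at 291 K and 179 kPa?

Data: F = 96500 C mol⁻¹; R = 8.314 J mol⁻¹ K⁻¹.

0.119 L

Q = I·t = 0.1460 A × 23328 s = 3406 C.
n(e⁻) = Q/F = 3406 / 96500 = 0.03529 mol.
4 electrons are transferred per O₂ molecule, so n(O₂) = 0.03529 / 4 = 0.008824 mol.
V = nRT/P = (0.008824 × 8.314 × 291) / (179 × 10³ Pa) = 1.19 × 10⁻⁴ m³ = 0.119 L.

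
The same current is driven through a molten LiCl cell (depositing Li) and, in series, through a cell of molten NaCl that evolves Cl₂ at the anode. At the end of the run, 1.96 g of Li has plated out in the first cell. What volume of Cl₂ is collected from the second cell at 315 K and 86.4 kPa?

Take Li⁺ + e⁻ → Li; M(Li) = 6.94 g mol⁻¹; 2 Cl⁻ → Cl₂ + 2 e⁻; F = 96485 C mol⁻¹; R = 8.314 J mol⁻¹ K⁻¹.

4.28 L

n(Li) = 1.96 / 6.94 = 0.2824 mol, so n(e⁻) = 1 × 0.2824 = 0.2824 mol.
The cells are in series, so the same 0.2824 mol of electrons passes through the second cell.
2 Cl⁻ → Cl₂ + 2 e⁻ — 2 mol e⁻ per mol Cl₂, so n(Cl₂) = 0.2824/2 = 0.1412 mol.
V = nRT/P = (0.1412 × 8.314 × 315) / (86.4 × 10³) = 0.00428 m³ = 4.28 L.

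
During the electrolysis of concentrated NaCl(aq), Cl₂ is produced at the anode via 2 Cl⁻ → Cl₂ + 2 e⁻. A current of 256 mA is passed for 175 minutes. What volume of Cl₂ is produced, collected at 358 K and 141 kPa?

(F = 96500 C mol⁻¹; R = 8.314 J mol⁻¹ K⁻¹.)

0.294 L

Q = I·t = 0.2560 A × 10500 s = 2688 C.
n(e⁻) = Q/F = 2688 / 96500 = 0.02785 mol.
2 electrons are transferred per Cl₂ molecule, so n(Cl₂) = 0.02785 / 2 = 0.01393 mol.
V = nRT/P = (0.01393 × 8.314 × 358) / (141 × 10³ Pa) = 2.94 × 10⁻⁴ m³ = 0.294 L.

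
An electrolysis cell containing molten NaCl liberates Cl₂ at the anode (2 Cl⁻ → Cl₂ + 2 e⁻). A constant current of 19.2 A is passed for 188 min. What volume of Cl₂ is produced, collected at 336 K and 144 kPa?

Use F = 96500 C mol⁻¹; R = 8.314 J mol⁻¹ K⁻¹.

21.8 L

Q = I·t = 19.20 A × 11280 s = 216600 C.
n(e⁻) = Q/F = 216600 / 96500 = 2.244 mol.
2 electrons are transferred per Cl₂ molecule, so n(Cl₂) = 2.244 / 2 = 1.122 mol.
V = nRT/P = (1.122 × 8.314 × 336) / (144 × 10³ Pa) = 0.0218 m³ = 21.8 L.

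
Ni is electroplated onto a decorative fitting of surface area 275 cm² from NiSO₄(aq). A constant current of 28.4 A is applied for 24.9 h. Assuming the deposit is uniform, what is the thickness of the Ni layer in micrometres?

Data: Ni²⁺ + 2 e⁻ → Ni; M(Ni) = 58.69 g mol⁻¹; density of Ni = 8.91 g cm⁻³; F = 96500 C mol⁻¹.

3160 μm

Q = I·t = 28.40 × 89640 = 2546000 C; n(e⁻) = 26.38 mol.
n(Ni) = n(e⁻)/2 = 13.19 mol, so m = 13.19 × 58.69 = 774.2 g.
Volume = m/ρ = 774.2 / 8.91 = 86.89 cm³.
Thickness = V/A = 86.89 / 275 = 0.316 cm = 3160 μm.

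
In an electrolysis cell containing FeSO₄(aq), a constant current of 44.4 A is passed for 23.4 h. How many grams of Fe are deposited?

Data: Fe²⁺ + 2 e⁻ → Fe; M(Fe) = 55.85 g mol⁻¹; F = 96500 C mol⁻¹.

Q = I·t = 44.40 A × 84240 s = 3740000 C.
n(e⁻) = Q/F = 3740000 / 96500 = 38.76 mol.
Fe²⁺ + 2 e⁻ → Fe, so n(Fe) = n(e⁻)/2 = 19.38 mol.
m = n·M = 19.38 × 55.85 = 1080 g.

1080 g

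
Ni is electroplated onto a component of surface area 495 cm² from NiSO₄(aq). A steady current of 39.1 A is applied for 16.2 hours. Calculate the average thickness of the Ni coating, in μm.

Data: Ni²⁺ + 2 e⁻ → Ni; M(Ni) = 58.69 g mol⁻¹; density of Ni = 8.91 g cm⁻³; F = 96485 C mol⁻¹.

1570 μm

Q = I·t = 39.10 × 58320 = 2280000 C; n(e⁻) = 23.63 mol.
n(Ni) = n(e⁻)/2 = 11.82 mol, so m = 11.82 × 58.69 = 693.5 g.
Volume = m/ρ = 693.5 / 8.91 = 77.84 cm³.
Thickness = V/A = 77.84 / 495 = 0.157 cm = 1570 μm.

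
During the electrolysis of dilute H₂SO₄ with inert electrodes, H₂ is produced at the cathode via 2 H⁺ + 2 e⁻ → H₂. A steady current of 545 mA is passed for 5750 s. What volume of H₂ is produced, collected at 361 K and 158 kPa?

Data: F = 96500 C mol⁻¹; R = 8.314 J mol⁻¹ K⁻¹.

Q = I·t = 0.5450 A × 5750.0 s = 3134 C.
n(e⁻) = Q/F = 3134 / 96500 = 0.03247 mol.
2 electrons are transferred per H₂ molecule, so n(H₂) = 0.03247 / 2 = 0.01624 mol.
V = nRT/P = (0.01624 × 8.314 × 361) / (158 × 10³ Pa) = 3.08 × 10⁻⁴ m³ = 0.308 L.

0.308 L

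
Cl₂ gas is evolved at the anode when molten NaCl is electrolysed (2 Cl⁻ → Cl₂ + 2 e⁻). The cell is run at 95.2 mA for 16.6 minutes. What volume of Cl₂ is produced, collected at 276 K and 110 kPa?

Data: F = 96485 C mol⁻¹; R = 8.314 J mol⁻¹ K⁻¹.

0.0103 L

Q = I·t = 0.09520 A × 996.00 s = 94.82 C.
n(e⁻) = Q/F = 94.82 / 96485 = 0.0009827 mol.
2 electrons are transferred per Cl₂ molecule, so n(Cl₂) = 0.0009827 / 2 = 0.0004914 mol.
V = nRT/P = (0.0004914 × 8.314 × 276) / (110 × 10³ Pa) = 1.03 × 10⁻⁵ m³ = 0.0103 L.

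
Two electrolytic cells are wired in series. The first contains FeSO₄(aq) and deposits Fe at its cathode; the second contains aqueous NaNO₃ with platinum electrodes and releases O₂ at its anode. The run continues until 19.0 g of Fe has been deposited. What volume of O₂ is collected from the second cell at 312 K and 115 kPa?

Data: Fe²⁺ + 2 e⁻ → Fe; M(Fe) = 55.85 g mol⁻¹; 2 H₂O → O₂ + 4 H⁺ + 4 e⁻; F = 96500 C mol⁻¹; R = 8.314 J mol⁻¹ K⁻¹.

3.84 L

n(Fe) = 19.0 / 55.85 = 0.3402 mol, so n(e⁻) = 2 × 0.3402 = 0.6804 mol.
The cells are in series, so the same 0.6804 mol of electrons passes through the second cell.
2 H₂O → O₂ + 4 H⁺ + 4 e⁻ — 4 mol e⁻ per mol O₂, so n(O₂) = 0.6804/4 = 0.1701 mol.
V = nRT/P = (0.1701 × 8.314 × 312) / (115 × 10³) = 0.00384 m³ = 3.84 L.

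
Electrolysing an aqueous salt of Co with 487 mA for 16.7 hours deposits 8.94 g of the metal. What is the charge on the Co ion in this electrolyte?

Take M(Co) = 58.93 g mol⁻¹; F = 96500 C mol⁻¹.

+2

Q = I·t = 0.4870 A × 60120 s = 29280 C, so n(e⁻) = 29280/96500 = 0.3034 mol.
n(Co) deposited = 8.94 / 58.93 = 0.1517 mol.
Electrons per atom = n(e⁻)/n(Co) = 0.3034 / 0.1517 = 2.00 ≈ 2, so the ion is Co²⁺.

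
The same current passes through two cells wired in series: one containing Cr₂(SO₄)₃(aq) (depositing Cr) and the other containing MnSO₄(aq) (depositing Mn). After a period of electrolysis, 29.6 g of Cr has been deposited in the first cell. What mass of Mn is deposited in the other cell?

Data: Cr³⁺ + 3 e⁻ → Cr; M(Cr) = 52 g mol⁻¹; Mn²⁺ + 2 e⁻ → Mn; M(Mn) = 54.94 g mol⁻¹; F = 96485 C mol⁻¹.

n(Cr) = 29.6 / 52 = 0.5692 mol.
Since Cr³⁺ + 3 e⁻ → Cr, n(e⁻) passed = 3 × 0.5692 = 1.708 mol.
Cells in series carry the same charge, so the same 1.708 mol of electrons passes through cell 2.
Mn²⁺ + 2 e⁻ → Mn, so n(Mn) = 1.708 / 2 = 0.8538 mol.
m(Mn) = 0.8538 × 54.94 = 46.9 g.

46.9 g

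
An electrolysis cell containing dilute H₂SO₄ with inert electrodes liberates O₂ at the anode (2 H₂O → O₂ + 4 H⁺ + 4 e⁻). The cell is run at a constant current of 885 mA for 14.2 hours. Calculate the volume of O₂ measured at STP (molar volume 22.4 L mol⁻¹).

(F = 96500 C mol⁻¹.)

Q = I·t = 0.8850 A × 51120 s = 45240 C.
n(e⁻) = Q/F = 45240 / 96500 = 0.4688 mol.
4 electrons are transferred per O₂ molecule, so n(O₂) = 0.4688 / 4 = 0.1172 mol.
V = n × V_m = 0.1172 × 22.4 = 2.63 L.

2.63 L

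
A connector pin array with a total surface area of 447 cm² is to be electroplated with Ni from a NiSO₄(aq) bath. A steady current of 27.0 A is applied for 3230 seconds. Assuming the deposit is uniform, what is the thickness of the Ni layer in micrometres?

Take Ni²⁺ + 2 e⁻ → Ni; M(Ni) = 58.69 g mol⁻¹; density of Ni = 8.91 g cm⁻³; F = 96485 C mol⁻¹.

Q = I·t = 27.00 × 3230.0 = 87210 C; n(e⁻) = 0.9039 mol.
n(Ni) = n(e⁻)/2 = 0.4519 mol, so m = 0.4519 × 58.69 = 26.52 g.
Volume = m/ρ = 26.52 / 8.91 = 2.977 cm³.
Thickness = V/A = 2.977 / 447 = 0.00666 cm = 66.6 μm.

66.6 μm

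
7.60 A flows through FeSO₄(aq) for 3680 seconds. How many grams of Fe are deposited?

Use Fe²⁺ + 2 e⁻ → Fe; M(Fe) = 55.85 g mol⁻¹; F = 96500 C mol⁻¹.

Q = I·t = 7.600 A × 3680.0 s = 27970 C.
n(e⁻) = Q/F = 27970 / 96500 = 0.2898 mol.
Fe²⁺ + 2 e⁻ → Fe, so n(Fe) = n(e⁻)/2 = 0.1449 mol.
m = n·M = 0.1449 × 55.85 = 8.09 g.

8.09 g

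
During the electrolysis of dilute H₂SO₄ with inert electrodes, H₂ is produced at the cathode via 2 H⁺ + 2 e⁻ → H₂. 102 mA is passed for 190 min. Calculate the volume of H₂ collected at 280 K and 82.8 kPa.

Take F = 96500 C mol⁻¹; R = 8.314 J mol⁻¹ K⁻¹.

0.169 L

Q = I·t = 0.1020 A × 11400 s = 1163 C.
n(e⁻) = Q/F = 1163 / 96500 = 0.01205 mol.
2 electrons are transferred per H₂ molecule, so n(H₂) = 0.01205 / 2 = 0.006025 mol.
V = nRT/P = (0.006025 × 8.314 × 280) / (82.8 × 10³ Pa) = 1.69 × 10⁻⁴ m³ = 0.169 L.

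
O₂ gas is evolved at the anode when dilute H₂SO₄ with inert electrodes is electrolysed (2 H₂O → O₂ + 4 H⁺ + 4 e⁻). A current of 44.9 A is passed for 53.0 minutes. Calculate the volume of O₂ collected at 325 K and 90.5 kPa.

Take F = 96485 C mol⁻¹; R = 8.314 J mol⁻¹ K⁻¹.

Q = I·t = 44.90 A × 3180.0 s = 142800 C.
n(e⁻) = Q/F = 142800 / 96485 = 1.480 mol.
4 electrons are transferred per O₂ molecule, so n(O₂) = 1.480 / 4 = 0.3700 mol.
V = nRT/P = (0.3700 × 8.314 × 325) / (90.5 × 10³ Pa) = 0.0110 m³ = 11.0 L.

11.0 L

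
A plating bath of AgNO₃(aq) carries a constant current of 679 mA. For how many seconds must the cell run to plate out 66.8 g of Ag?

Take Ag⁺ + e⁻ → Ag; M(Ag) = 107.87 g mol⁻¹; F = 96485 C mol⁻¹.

n(Ag) = m/M = 66.8 / 107.87 = 0.6193 mol.
Each Ag atom requires 1 electron, so n(e⁻) = 1 × 0.6193 = 0.6193 mol.
Q = n(e⁻)·F = 0.6193 × 96485 = 59750 C.
t = Q/I = 59750 / 0.6790 A = 88000 s.

88000 s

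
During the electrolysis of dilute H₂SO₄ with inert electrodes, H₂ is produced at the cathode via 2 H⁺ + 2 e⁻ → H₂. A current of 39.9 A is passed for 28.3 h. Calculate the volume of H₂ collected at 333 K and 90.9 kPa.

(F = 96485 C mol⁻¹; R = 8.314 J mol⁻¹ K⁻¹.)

Q = I·t = 39.90 A × 101880 s = 4065000 C.
n(e⁻) = Q/F = 4065000 / 96485 = 42.13 mol.
2 electrons are transferred per H₂ molecule, so n(H₂) = 42.13 / 2 = 21.07 mol.
V = nRT/P = (21.07 × 8.314 × 333) / (90.9 × 10³ Pa) = 0.642 m³ = 642 L.

642 L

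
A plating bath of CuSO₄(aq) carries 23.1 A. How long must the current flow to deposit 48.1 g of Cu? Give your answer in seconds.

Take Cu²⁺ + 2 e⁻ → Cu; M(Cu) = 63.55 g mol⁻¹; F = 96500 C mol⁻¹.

6320 s

n(Cu) = m/M = 48.1 / 63.55 = 0.7569 mol.
Each Cu atom requires 2 electrons, so n(e⁻) = 2 × 0.7569 = 1.514 mol.
Q = n(e⁻)·F = 1.514 × 96500 = 146100 C.
t = Q/I = 146100 / 23.10 A = 6324 s.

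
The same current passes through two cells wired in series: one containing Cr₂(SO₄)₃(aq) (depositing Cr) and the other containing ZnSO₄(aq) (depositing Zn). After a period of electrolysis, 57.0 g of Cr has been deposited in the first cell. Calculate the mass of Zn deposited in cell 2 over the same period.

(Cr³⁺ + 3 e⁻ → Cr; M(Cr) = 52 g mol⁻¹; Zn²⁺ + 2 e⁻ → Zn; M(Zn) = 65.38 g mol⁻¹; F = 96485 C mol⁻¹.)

n(Cr) = 57.0 / 52 = 1.096 mol.
Since Cr³⁺ + 3 e⁻ → Cr, n(e⁻) passed = 3 × 1.096 = 3.288 mol.
Cells in series carry the same charge, so the same 3.288 mol of electrons passes through cell 2.
Zn²⁺ + 2 e⁻ → Zn, so n(Zn) = 3.288 / 2 = 1.644 mol.
m(Zn) = 1.644 × 65.38 = 107 g.

107 g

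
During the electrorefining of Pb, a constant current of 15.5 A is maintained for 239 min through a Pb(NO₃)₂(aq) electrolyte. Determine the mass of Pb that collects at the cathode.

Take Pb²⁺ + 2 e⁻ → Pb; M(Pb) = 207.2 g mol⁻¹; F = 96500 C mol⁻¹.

239 g

Q = I·t = 15.50 A × 14340 s = 222300 C.
n(e⁻) = Q/F = 222300 / 96500 = 2.303 mol.
Pb²⁺ + 2 e⁻ → Pb, so n(Pb) = n(e⁻)/2 = 1.152 mol.
m = n·M = 1.152 × 207.2 = 239 g.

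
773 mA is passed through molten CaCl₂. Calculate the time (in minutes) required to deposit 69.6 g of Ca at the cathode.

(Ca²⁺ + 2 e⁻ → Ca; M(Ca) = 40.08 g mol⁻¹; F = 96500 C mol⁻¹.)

7230 min

n(Ca) = m/M = 69.6 / 40.08 = 1.737 mol.
Each Ca atom requires 2 electrons, so n(e⁻) = 2 × 1.737 = 3.473 mol.
Q = n(e⁻)·F = 3.473 × 96500 = 335100 C.
t = Q/I = 335100 / 0.7730 A = 433600 s = 7230 min.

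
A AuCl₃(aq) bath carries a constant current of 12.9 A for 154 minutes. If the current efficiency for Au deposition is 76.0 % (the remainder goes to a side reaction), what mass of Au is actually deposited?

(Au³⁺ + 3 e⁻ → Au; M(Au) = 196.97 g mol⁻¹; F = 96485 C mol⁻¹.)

61.6 g

Q = I·t = 12.90 × 9240.0 = 119200 C.
n(e⁻) = 119200/96485 = 1.235 mol; theoretically n(Au) = 1.235/3 = 0.4118 mol, m_theo = 81.11 g.
At 76.0 % efficiency, m_actual = 0.760 × 81.11 = 61.6 g.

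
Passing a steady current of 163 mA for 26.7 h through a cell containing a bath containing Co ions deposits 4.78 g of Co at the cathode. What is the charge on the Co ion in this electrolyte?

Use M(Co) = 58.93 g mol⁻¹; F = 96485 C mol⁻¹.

Q = I·t = 0.1630 A × 96120 s = 15670 C, so n(e⁻) = 15670/96485 = 0.1624 mol.
n(Co) deposited = 4.78 / 58.93 = 0.08111 mol.
Electrons per atom = n(e⁻)/n(Co) = 0.1624 / 0.08111 = 2.00 ≈ 2, so the ion is Co²⁺.

+2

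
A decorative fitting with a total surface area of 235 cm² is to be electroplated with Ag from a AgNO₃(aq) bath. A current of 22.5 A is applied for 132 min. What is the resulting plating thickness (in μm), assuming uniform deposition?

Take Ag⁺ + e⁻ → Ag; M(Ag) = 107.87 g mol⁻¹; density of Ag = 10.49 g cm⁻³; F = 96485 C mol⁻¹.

808 μm

Q = I·t = 22.50 × 7920.0 = 178200 C; n(e⁻) = 1.847 mol.
n(Ag) = n(e⁻)/1 = 1.847 mol, so m = 1.847 × 107.87 = 199.2 g.
Volume = m/ρ = 199.2 / 10.49 = 18.99 cm³.
Thickness = V/A = 18.99 / 235 = 0.0808 cm = 808 μm.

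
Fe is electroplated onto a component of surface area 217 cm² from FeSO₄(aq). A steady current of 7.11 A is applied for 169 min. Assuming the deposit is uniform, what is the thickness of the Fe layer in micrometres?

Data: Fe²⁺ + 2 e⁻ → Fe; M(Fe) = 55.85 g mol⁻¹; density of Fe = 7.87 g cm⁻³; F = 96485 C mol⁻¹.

Q = I·t = 7.110 × 10140 = 72100 C; n(e⁻) = 0.7472 mol.
n(Fe) = n(e⁻)/2 = 0.3736 mol, so m = 0.3736 × 55.85 = 20.87 g.
Volume = m/ρ = 20.87 / 7.87 = 2.651 cm³.
Thickness = V/A = 2.651 / 217 = 0.0122 cm = 122 μm.

122 μm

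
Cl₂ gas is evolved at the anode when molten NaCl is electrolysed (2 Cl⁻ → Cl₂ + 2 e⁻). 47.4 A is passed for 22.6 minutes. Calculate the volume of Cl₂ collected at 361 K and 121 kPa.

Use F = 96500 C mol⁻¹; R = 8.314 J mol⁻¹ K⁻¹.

8.26 L

Q = I·t = 47.40 A × 1356.0 s = 64270 C.
n(e⁻) = Q/F = 64270 / 96500 = 0.6661 mol.
2 electrons are transferred per Cl₂ molecule, so n(Cl₂) = 0.6661 / 2 = 0.3330 mol.
V = nRT/P = (0.3330 × 8.314 × 361) / (121 × 10³ Pa) = 0.00826 m³ = 8.26 L.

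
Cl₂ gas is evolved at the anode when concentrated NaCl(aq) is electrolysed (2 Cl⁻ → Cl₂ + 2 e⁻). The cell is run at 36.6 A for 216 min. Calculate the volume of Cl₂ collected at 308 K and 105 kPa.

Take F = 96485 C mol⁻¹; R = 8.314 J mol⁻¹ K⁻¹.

Q = I·t = 36.60 A × 12960 s = 474300 C.
n(e⁻) = Q/F = 474300 / 96485 = 4.916 mol.
2 electrons are transferred per Cl₂ molecule, so n(Cl₂) = 4.916 / 2 = 2.458 mol.
V = nRT/P = (2.458 × 8.314 × 308) / (105 × 10³ Pa) = 0.0599 m³ = 59.9 L.

59.9 L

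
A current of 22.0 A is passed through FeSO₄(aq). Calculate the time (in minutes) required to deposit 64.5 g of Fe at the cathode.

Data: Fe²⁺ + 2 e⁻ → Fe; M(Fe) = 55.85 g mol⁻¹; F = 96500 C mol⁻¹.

169 min

n(Fe) = m/M = 64.5 / 55.85 = 1.155 mol.
Each Fe atom requires 2 electrons, so n(e⁻) = 2 × 1.155 = 2.310 mol.
Q = n(e⁻)·F = 2.310 × 96500 = 222900 C.
t = Q/I = 222900 / 22.00 A = 10130 s = 169 min.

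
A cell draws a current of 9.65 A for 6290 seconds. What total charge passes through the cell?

60700 C

Q = I·t = 9.650 A × 6290.0 s = 60700 C.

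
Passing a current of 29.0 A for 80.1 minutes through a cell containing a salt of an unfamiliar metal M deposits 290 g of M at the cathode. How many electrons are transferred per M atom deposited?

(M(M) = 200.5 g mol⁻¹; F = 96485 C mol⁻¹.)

1

Q = I·t = 29.00 A × 4806.0 s = 139400 C, so n(e⁻) = 139400/96485 = 1.445 mol.
n(M) deposited = 290 / 200.5 = 1.446 mol.
Electrons per atom = n(e⁻)/n(M) = 1.445 / 1.446 = 0.999 ≈ 1, so the ion is M⁺.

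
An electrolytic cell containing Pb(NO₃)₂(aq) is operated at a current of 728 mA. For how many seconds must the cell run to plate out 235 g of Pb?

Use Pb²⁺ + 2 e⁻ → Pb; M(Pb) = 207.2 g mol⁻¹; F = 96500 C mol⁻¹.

3.01 × 10⁵ s

n(Pb) = m/M = 235 / 207.2 = 1.134 mol.
Each Pb atom requires 2 electrons, so n(e⁻) = 2 × 1.134 = 2.268 mol.
Q = n(e⁻)·F = 2.268 × 96500 = 218900 C.
t = Q/I = 218900 / 0.7280 A = 300700 s.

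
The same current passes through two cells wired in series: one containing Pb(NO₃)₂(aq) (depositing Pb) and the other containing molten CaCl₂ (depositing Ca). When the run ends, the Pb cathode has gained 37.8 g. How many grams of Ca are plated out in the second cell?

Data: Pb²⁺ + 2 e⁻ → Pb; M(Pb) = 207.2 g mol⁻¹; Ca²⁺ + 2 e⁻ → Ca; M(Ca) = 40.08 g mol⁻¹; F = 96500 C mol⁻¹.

7.31 g

n(Pb) = 37.8 / 207.2 = 0.1824 mol.
Since Pb²⁺ + 2 e⁻ → Pb, n(e⁻) passed = 2 × 0.1824 = 0.3649 mol.
Cells in series carry the same charge, so the same 0.3649 mol of electrons passes through cell 2.
Ca²⁺ + 2 e⁻ → Ca, so n(Ca) = 0.3649 / 2 = 0.1824 mol.
m(Ca) = 0.1824 × 40.08 = 7.31 g.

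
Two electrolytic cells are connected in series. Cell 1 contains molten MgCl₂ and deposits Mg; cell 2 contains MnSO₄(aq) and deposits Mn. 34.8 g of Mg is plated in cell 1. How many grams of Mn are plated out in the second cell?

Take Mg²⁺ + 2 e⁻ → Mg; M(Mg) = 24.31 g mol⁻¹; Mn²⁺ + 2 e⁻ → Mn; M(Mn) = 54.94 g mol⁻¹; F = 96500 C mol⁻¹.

n(Mg) = 34.8 / 24.31 = 1.432 mol.
Since Mg²⁺ + 2 e⁻ → Mg, n(e⁻) passed = 2 × 1.432 = 2.863 mol.
Cells in series carry the same charge, so the same 2.863 mol of electrons passes through cell 2.
Mn²⁺ + 2 e⁻ → Mn, so n(Mn) = 2.863 / 2 = 1.432 mol.
m(Mn) = 1.432 × 54.94 = 78.6 g.

78.6 g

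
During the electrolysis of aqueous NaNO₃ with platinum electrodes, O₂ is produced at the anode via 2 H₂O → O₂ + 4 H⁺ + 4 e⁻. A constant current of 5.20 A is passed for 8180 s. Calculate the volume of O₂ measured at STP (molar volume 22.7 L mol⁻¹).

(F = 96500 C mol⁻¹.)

2.50 L

Q = I·t = 5.200 A × 8180.0 s = 42540 C.
n(e⁻) = Q/F = 42540 / 96500 = 0.4408 mol.
4 electrons are transferred per O₂ molecule, so n(O₂) = 0.4408 / 4 = 0.1102 mol.
V = n × V_m = 0.1102 × 22.7 = 2.50 L.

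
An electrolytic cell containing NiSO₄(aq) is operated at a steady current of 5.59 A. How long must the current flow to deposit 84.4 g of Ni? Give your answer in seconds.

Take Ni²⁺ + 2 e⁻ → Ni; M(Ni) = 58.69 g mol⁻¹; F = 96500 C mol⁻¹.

n(Ni) = m/M = 84.4 / 58.69 = 1.438 mol.
Each Ni atom requires 2 electrons, so n(e⁻) = 2 × 1.438 = 2.876 mol.
Q = n(e⁻)·F = 2.876 × 96500 = 277500 C.
t = Q/I = 277500 / 5.590 A = 49650 s.

49700 s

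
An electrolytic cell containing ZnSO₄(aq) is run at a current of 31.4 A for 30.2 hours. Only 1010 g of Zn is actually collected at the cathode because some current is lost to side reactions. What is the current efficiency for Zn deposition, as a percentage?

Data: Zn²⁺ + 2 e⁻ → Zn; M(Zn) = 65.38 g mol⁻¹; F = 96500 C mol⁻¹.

Q = I·t = 31.40 × 108720 = 3414000 C; n(e⁻) = 3414000/96500 = 35.38 mol.
Theoretical n(Zn) = n(e⁻)/2 = 17.69 mol, i.e. m_theo = 17.69 × 65.38 = 1156 g.
Efficiency = m_actual / m_theo = 1010 / 1156 = 87.3 %.

87.3 %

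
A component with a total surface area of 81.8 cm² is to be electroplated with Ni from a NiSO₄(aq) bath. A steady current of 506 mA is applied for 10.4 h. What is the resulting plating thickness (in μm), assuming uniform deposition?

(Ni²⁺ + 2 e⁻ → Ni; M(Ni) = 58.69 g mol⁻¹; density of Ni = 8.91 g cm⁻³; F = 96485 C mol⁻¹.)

Q = I·t = 0.5060 × 37440 = 18940 C; n(e⁻) = 0.1963 mol.
n(Ni) = n(e⁻)/2 = 0.09817 mol, so m = 0.09817 × 58.69 = 5.762 g.
Volume = m/ρ = 5.762 / 8.91 = 0.6467 cm³.
Thickness = V/A = 0.6467 / 81.8 = 0.00791 cm = 79.1 μm.

79.1 μm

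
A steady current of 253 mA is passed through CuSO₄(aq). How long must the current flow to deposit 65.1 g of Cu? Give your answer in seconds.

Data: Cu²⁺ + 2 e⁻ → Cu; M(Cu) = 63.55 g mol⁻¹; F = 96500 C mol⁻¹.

7.81 × 10⁵ s

n(Cu) = m/M = 65.1 / 63.55 = 1.024 mol.
Each Cu atom requires 2 electrons, so n(e⁻) = 2 × 1.024 = 2.049 mol.
Q = n(e⁻)·F = 2.049 × 96500 = 197700 C.
t = Q/I = 197700 / 0.2530 A = 781500 s.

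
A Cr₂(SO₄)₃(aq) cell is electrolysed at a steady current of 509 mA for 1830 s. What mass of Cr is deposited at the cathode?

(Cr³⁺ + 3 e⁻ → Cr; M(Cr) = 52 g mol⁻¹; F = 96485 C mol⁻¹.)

Q = I·t = 0.5090 A × 1830.0 s = 931.5 C.
n(e⁻) = Q/F = 931.5 / 96485 = 0.009654 mol.
Cr³⁺ + 3 e⁻ → Cr, so n(Cr) = n(e⁻)/3 = 0.003218 mol.
m = n·M = 0.003218 × 52 = 0.167 g.

0.167 g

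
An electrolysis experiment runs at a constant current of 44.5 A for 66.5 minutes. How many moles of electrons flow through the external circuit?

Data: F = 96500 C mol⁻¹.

Q = I·t = 44.50 A × 3990.0 s = 177600 C.
n(e⁻) = Q/F = 177600 / 96500 = 1.84 mol.

1.84 mol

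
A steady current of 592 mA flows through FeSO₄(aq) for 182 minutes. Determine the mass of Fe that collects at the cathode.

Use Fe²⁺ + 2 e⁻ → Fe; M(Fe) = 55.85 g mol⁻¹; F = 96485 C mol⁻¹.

1.87 g

Q = I·t = 0.5920 A × 10920 s = 6465 C.
n(e⁻) = Q/F = 6465 / 96485 = 0.06700 mol.
Fe²⁺ + 2 e⁻ → Fe, so n(Fe) = n(e⁻)/2 = 0.03350 mol.
m = n·M = 0.03350 × 55.85 = 1.87 g.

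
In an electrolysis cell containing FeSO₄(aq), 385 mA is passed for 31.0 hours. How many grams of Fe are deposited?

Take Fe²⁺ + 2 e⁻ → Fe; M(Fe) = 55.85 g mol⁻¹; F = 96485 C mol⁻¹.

Q = I·t = 0.3850 A × 111600 s = 42970 C.
n(e⁻) = Q/F = 42970 / 96485 = 0.4453 mol.
Fe²⁺ + 2 e⁻ → Fe, so n(Fe) = n(e⁻)/2 = 0.2227 mol.
m = n·M = 0.2227 × 55.85 = 12.4 g.

12.4 g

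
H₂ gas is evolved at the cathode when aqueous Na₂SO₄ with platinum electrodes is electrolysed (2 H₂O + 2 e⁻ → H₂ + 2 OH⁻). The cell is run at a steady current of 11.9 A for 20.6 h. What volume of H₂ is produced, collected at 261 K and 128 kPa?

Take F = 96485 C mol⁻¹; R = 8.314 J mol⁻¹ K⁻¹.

77.5 L

Q = I·t = 11.90 A × 74160 s = 882500 C.
n(e⁻) = Q/F = 882500 / 96485 = 9.147 mol.
2 electrons are transferred per H₂ molecule, so n(H₂) = 9.147 / 2 = 4.573 mol.
V = nRT/P = (4.573 × 8.314 × 261) / (128 × 10³ Pa) = 0.0775 m³ = 77.5 L.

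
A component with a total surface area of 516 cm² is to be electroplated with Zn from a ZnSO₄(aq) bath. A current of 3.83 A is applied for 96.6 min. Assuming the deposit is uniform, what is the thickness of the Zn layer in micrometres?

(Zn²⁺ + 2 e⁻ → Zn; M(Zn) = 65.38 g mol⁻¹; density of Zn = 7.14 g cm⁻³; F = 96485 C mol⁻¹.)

Q = I·t = 3.830 × 5796.0 = 22200 C; n(e⁻) = 0.2301 mol.
n(Zn) = n(e⁻)/2 = 0.1150 mol, so m = 0.1150 × 65.38 = 7.521 g.
Volume = m/ρ = 7.521 / 7.14 = 1.053 cm³.
Thickness = V/A = 1.053 / 516 = 0.00204 cm = 20.4 μm.

20.4 μm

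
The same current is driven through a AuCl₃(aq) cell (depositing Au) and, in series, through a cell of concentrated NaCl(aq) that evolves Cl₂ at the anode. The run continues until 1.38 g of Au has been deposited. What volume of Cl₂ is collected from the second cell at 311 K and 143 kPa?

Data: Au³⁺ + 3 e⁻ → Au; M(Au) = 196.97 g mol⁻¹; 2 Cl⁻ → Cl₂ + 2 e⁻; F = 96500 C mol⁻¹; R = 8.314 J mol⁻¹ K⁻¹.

0.190 L

n(Au) = 1.38 / 196.97 = 0.007006 mol, so n(e⁻) = 3 × 0.007006 = 0.02102 mol.
The cells are in series, so the same 0.02102 mol of electrons passes through the second cell.
2 Cl⁻ → Cl₂ + 2 e⁻ — 2 mol e⁻ per mol Cl₂, so n(Cl₂) = 0.02102/2 = 0.01051 mol.
V = nRT/P = (0.01051 × 8.314 × 311) / (143 × 10³) = 1.90 × 10⁻⁴ m³ = 0.190 L.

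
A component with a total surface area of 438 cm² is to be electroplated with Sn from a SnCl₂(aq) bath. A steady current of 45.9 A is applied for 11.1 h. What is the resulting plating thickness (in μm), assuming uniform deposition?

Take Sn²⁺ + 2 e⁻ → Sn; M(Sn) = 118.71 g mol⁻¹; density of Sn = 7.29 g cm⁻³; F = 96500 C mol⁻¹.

Q = I·t = 45.90 × 39960 = 1834000 C; n(e⁻) = 19.01 mol.
n(Sn) = n(e⁻)/2 = 9.503 mol, so m = 9.503 × 118.71 = 1128 g.
Volume = m/ρ = 1128 / 7.29 = 154.8 cm³.
Thickness = V/A = 154.8 / 438 = 0.353 cm = 3530 μm.

3530 μm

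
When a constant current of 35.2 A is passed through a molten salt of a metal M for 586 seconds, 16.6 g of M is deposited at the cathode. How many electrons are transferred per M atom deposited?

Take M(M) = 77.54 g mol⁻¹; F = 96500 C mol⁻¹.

Q = I·t = 35.20 A × 586.00 s = 20630 C, so n(e⁻) = 20630/96500 = 0.2138 mol.
n(M) deposited = 16.6 / 77.54 = 0.2141 mol.
Electrons per atom = n(e⁻)/n(M) = 0.2138 / 0.2141 = 0.998 ≈ 1, so the ion is M⁺.

1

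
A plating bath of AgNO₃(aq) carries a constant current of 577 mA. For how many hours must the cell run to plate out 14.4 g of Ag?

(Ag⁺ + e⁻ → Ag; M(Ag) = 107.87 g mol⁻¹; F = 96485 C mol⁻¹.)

n(Ag) = m/M = 14.4 / 107.87 = 0.1335 mol.
Each Ag atom requires 1 electron, so n(e⁻) = 1 × 0.1335 = 0.1335 mol.
Q = n(e⁻)·F = 0.1335 × 96485 = 12880 C.
t = Q/I = 12880 / 0.5770 A = 22320 s = 6.20 h.

6.20 h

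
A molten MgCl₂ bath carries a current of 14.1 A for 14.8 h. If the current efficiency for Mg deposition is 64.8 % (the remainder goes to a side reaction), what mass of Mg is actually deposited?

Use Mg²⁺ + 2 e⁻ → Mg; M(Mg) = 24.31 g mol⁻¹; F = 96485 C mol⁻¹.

61.3 g

Q = I·t = 14.10 × 53280 = 751200 C.
n(e⁻) = 751200/96485 = 7.786 mol; theoretically n(Mg) = 7.786/2 = 3.893 mol, m_theo = 94.64 g.
At 64.8 % efficiency, m_actual = 0.648 × 94.64 = 61.3 g.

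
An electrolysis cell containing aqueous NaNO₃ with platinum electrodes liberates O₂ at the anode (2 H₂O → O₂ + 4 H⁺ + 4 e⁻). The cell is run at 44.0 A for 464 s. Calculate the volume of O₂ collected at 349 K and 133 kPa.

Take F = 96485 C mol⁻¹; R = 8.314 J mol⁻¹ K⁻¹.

1.15 L

Q = I·t = 44.00 A × 464.00 s = 20420 C.
n(e⁻) = Q/F = 20420 / 96485 = 0.2116 mol.
4 electrons are transferred per O₂ molecule, so n(O₂) = 0.2116 / 4 = 0.05290 mol.
V = nRT/P = (0.05290 × 8.314 × 349) / (133 × 10³ Pa) = 0.00115 m³ = 1.15 L.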